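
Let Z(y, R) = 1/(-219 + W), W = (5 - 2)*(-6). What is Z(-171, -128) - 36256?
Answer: -8592673/237 ≈ -36256.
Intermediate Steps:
W = -18 (W = 3*(-6) = -18)
Z(y, R) = -1/237 (Z(y, R) = 1/(-219 - 18) = 1/(-237) = -1/237)
Z(-171, -128) - 36256 = -1/237 - 36256 = -8592673/237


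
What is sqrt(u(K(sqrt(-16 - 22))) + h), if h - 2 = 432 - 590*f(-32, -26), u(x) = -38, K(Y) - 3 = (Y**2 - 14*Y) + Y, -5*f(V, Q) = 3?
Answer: 5*sqrt(30) ≈ 27.386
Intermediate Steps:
f(V, Q) = -3/5 (f(V, Q) = -1/5*3 = -3/5)
K(Y) = 3 + Y**2 - 13*Y (K(Y) = 3 + ((Y**2 - 14*Y) + Y) = 3 + (Y**2 - 13*Y) = 3 + Y**2 - 13*Y)
h = 788 (h = 2 + (432 - 590*(-3/5)) = 2 + (432 + 354) = 2 + 786 = 788)
sqrt(u(K(sqrt(-16 - 22))) + h) = sqrt(-38 + 788) = sqrt(750) = 5*sqrt(30)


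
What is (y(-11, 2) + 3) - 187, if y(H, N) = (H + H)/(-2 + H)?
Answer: -2370/13 ≈ -182.31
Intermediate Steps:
y(H, N) = 2*H/(-2 + H) (y(H, N) = (2*H)/(-2 + H) = 2*H/(-2 + H))
(y(-11, 2) + 3) - 187 = (2*(-11)/(-2 - 11) + 3) - 187 = (2*(-11)/(-13) + 3) - 187 = (2*(-11)*(-1/13) + 3) - 187 = (22/13 + 3) - 187 = 61/13 - 187 = -2370/13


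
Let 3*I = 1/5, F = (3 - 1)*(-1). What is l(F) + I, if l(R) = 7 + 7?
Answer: 211/15 ≈ 14.067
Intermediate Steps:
F = -2 (F = 2*(-1) = -2)
l(R) = 14
I = 1/15 (I = (⅓)/5 = (⅓)*(⅕) = 1/15 ≈ 0.066667)
l(F) + I = 14 + 1/15 = 211/15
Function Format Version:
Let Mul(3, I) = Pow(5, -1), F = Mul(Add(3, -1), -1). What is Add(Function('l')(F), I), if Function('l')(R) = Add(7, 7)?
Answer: Rational(211, 15) ≈ 14.067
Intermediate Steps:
F = -2 (F = Mul(2, -1) = -2)
Function('l')(R) = 14
I = Rational(1, 15) (I = Mul(Rational(1, 3), Pow(5, -1)) = Mul(Rational(1, 3), Rational(1, 5)) = Rational(1, 15) ≈ 0.066667)
Add(Function('l')(F), I) = Add(14, Rational(1, 15)) = Rational(211, 15)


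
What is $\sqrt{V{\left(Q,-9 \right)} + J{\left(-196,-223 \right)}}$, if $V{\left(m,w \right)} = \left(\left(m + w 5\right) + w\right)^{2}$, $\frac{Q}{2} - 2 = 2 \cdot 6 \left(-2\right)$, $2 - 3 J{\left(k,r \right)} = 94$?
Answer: $\frac{4 \sqrt{5385}}{3} \approx 97.843$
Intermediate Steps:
$J{\left(k,r \right)} = - \frac{92}{3}$ ($J{\left(k,r \right)} = \frac{2}{3} - \frac{94}{3} = - \frac{92}{3}$)
$Q = -44$ ($Q = 4 + 2 \cdot 2 \cdot 6 \left(-2\right) = 4 + 2 \cdot 12 \left(-2\right) = 4 + 2 \left(-24\right) = 4 - 48 = -44$)
$V{\left(m,w \right)} = \left(m + 6 w\right)^{2}$ ($V{\left(m,w \right)} = \left(\left(m + 5 w\right) + w\right)^{2} = \left(m + 6 w\right)^{2}$)
$\sqrt{V{\left(Q,-9 \right)} + J{\left(-196,-223 \right)}} = \sqrt{\left(-44 + 6 \left(-9\right)\right)^{2} - \frac{92}{3}} = \sqrt{\left(-44 - 54\right)^{2} - \frac{92}{3}} = \sqrt{\left(-98\right)^{2} - \frac{92}{3}} = \sqrt{9604 - \frac{92}{3}} = \sqrt{\frac{28720}{3}} = \frac{4 \sqrt{5385}}{3}$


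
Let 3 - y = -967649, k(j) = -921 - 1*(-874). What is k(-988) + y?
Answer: 967605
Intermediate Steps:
k(j) = -47 (k(j) = -921 + 874 = -47)
y = 967652 (y = 3 - 1*(-967649) = 3 + 967649 = 967652)
k(-988) + y = -47 + 967652 = 967605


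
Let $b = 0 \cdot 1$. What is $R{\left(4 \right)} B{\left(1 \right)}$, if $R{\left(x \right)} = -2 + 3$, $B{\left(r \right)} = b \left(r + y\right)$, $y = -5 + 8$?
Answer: $0$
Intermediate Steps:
$y = 3$
$b = 0$
$B{\left(r \right)} = 0$ ($B{\left(r \right)} = 0 \left(r + 3\right) = 0 \left(3 + r\right) = 0$)
$R{\left(x \right)} = 1$
$R{\left(4 \right)} B{\left(1 \right)} = 1 \cdot 0 = 0$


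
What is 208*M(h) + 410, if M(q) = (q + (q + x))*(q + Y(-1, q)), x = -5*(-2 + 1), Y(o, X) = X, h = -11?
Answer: 78202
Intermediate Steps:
x = 5 (x = -5*(-1) = 5)
M(q) = 2*q*(5 + 2*q) (M(q) = (q + (q + 5))*(q + q) = (q + (5 + q))*(2*q) = (5 + 2*q)*(2*q) = 2*q*(5 + 2*q))
208*M(h) + 410 = 208*(2*(-11)*(5 + 2*(-11))) + 410 = 208*(2*(-11)*(5 - 22)) + 410 = 208*(2*(-11)*(-17)) + 410 = 208*374 + 410 = 77792 + 410 = 78202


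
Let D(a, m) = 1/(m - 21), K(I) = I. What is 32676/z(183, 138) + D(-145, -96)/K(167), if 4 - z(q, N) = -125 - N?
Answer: 212818699/1738971 ≈ 122.38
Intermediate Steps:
z(q, N) = 129 + N (z(q, N) = 4 - (-125 - N) = 4 + (125 + N) = 129 + N)
D(a, m) = 1/(-21 + m)
32676/z(183, 138) + D(-145, -96)/K(167) = 32676/(129 + 138) + 1/(-21 - 96*167) = 32676/267 + (1/167)/(-117) = 32676*(1/267) - 1/117*1/167 = 10892/89 - 1/19539 = 212818699/1738971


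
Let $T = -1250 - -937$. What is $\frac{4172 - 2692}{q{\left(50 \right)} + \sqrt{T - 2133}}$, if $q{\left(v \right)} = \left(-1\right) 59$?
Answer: $- \frac{87320}{5927} - \frac{1480 i \sqrt{2446}}{5927} \approx -14.733 - 12.35 i$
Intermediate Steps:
$T = -313$ ($T = -1250 + 937 = -313$)
$q{\left(v \right)} = -59$
$\frac{4172 - 2692}{q{\left(50 \right)} + \sqrt{T - 2133}} = \frac{4172 - 2692}{-59 + \sqrt{-313 - 2133}} = \frac{1480}{-59 + \sqrt{-2446}} = \frac{1480}{-59 + i \sqrt{2446}}$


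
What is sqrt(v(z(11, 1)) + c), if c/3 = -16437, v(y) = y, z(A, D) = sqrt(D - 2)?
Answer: sqrt(-49311 + I) ≈ 0.002 + 222.06*I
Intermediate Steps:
z(A, D) = sqrt(-2 + D)
c = -49311 (c = 3*(-16437) = -49311)
sqrt(v(z(11, 1)) + c) = sqrt(sqrt(-2 + 1) - 49311) = sqrt(sqrt(-1) - 49311) = sqrt(I - 49311) = sqrt(-49311 + I)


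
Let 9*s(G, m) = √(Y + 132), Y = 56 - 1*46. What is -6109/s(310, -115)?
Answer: -54981*√142/142 ≈ -4613.9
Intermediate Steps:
Y = 10 (Y = 56 - 46 = 10)
s(G, m) = √142/9 (s(G, m) = √(10 + 132)/9 = √142/9)
-6109/s(310, -115) = -6109*9*√142/142 = -54981*√142/142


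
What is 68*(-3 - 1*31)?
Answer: -2312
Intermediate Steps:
68*(-3 - 1*31) = 68*(-3 - 31) = 68*(-34) = -2312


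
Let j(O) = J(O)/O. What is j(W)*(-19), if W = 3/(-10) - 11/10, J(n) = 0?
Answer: 0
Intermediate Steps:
W = -7/5 (W = 3*(-⅒) - 11*⅒ = -3/10 - 11/10 = -7/5 ≈ -1.4000)
j(O) = 0 (j(O) = 0/O = 0)
j(W)*(-19) = 0*(-19) = 0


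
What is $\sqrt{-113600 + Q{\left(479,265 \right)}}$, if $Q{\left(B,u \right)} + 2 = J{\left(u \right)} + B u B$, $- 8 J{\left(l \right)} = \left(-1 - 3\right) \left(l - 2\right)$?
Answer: $\frac{\sqrt{242753578}}{2} \approx 7790.3$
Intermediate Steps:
$J{\left(l \right)} = -1 + \frac{l}{2}$ ($J{\left(l \right)} = - \frac{\left(-1 - 3\right) \left(l - 2\right)}{8} = - \frac{\left(-4\right) \left(-2 + l\right)}{8} = - \frac{8 - 4 l}{8} = -1 + \frac{l}{2}$)
$Q{\left(B,u \right)} = -3 + \frac{u}{2} + u B^{2}$ ($Q{\left(B,u \right)} = -2 + \left(\left(-1 + \frac{u}{2}\right) + B u B\right) = -2 + \left(\left(-1 + \frac{u}{2}\right) + u B^{2}\right) = -2 + \left(-1 + \frac{u}{2} + u B^{2}\right) = -3 + \frac{u}{2} + u B^{2}$)
$\sqrt{-113600 + Q{\left(479,265 \right)}} = \sqrt{-113600 + \left(-3 + \frac{1}{2} \cdot 265 + 265 \cdot 479^{2}\right)} = \sqrt{-113600 + \left(-3 + \frac{265}{2} + 265 \cdot 229441\right)} = \sqrt{-113600 + \left(-3 + \frac{265}{2} + 60801865\right)} = \sqrt{-113600 + \frac{121603989}{2}} = \sqrt{\frac{121376789}{2}} = \frac{\sqrt{242753578}}{2}$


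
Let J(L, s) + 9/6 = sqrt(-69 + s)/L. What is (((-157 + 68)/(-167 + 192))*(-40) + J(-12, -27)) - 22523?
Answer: -223821/10 - I*sqrt(6)/3 ≈ -22382.0 - 0.8165*I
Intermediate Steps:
J(L, s) = -3/2 + sqrt(-69 + s)/L
(((-157 + 68)/(-167 + 192))*(-40) + J(-12, -27)) - 22523 = (((-157 + 68)/(-167 + 192))*(-40) + (-3/2 + sqrt(-69 - 27)/(-12))) - 22523 = (-89/25*(-40) + (-3/2 - I*sqrt(6)/3)) - 22523 = (712/5 + (-3/2 - I*sqrt(6)/3)) - 22523 = (1409/10 - I*sqrt(6)/3) - 22523 = -223821/10 - I*sqrt(6)/3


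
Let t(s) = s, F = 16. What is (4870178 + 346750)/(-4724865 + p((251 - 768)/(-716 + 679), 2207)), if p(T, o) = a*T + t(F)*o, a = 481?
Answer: -108686/97559 ≈ -1.1141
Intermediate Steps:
p(T, o) = 16*o + 481*T (p(T, o) = 481*T + 16*o = 16*o + 481*T)
(4870178 + 346750)/(-4724865 + p((251 - 768)/(-716 + 679), 2207)) = (4870178 + 346750)/(-4724865 + (16*2207 + 481*((251 - 768)/(-716 + 679)))) = 5216928/(-4724865 + (35312 + 481*(-517/(-37)))) = 5216928/(-4724865 + (35312 + 481*(-517*(-1/37)))) = 5216928/(-4724865 + (35312 + 481*(517/37))) = 5216928/(-4724865 + (35312 + 6721)) = 5216928/(-4724865 + 42033) = 5216928/(-4682832) = 5216928*(-1/4682832) = -108686/97559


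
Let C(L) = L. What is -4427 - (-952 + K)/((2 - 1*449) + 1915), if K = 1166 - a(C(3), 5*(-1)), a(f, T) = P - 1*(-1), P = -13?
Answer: -3249531/734 ≈ -4427.2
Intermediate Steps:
a(f, T) = -12 (a(f, T) = -13 - 1*(-1) = -13 + 1 = -12)
K = 1178 (K = 1166 - 1*(-12) = 1166 + 12 = 1178)
-4427 - (-952 + K)/((2 - 1*449) + 1915) = -4427 - (-952 + 1178)/((2 - 1*449) + 1915) = -4427 - 226/((2 - 449) + 1915) = -4427 - 226/(-447 + 1915) = -4427 - 226/1468 = -4427 - 1*113/734 = -4427 - 113/734 = -3249531/734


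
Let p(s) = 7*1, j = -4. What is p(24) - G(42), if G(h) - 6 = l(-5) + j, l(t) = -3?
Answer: 8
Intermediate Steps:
G(h) = -1 (G(h) = 6 + (-3 - 4) = 6 - 7 = -1)
p(s) = 7
p(24) - G(42) = 7 - 1*(-1) = 7 + 1 = 8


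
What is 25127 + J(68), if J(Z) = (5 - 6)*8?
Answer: 25119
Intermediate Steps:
J(Z) = -8 (J(Z) = -1*8 = -8)
25127 + J(68) = 25127 - 8 = 25119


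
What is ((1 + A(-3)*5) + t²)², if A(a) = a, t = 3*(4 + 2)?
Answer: 96100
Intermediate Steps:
t = 18 (t = 3*6 = 18)
((1 + A(-3)*5) + t²)² = ((1 - 3*5) + 18²)² = ((1 - 15) + 324)² = (-14 + 324)² = 310² = 96100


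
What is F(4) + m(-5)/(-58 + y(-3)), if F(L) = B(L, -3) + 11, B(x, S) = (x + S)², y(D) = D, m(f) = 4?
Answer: 728/61 ≈ 11.934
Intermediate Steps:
B(x, S) = (S + x)²
F(L) = 11 + (-3 + L)² (F(L) = (-3 + L)² + 11 = 11 + (-3 + L)²)
F(4) + m(-5)/(-58 + y(-3)) = (11 + (-3 + 4)²) + 4/(-58 - 3) = (11 + 1²) + 4/(-61) = (11 + 1) - 1/61*4 = 12 - 4/61 = 728/61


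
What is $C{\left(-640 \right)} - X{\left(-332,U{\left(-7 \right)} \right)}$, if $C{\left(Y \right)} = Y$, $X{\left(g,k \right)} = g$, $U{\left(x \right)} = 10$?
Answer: $-308$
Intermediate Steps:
$C{\left(-640 \right)} - X{\left(-332,U{\left(-7 \right)} \right)} = -640 - -332 = -640 + 332 = -308$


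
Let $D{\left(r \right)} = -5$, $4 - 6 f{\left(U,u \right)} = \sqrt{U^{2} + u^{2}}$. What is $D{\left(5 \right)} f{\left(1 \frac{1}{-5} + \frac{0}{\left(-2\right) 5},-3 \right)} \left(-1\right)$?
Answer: $\frac{10}{3} - \frac{\sqrt{226}}{6} \approx 0.82778$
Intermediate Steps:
$f{\left(U,u \right)} = \frac{2}{3} - \frac{\sqrt{U^{2} + u^{2}}}{6}$
$D{\left(5 \right)} f{\left(1 \frac{1}{-5} + \frac{0}{\left(-2\right) 5},-3 \right)} \left(-1\right) = - 5 \left(\frac{2}{3} - \frac{\sqrt{\left(1 \frac{1}{-5} + \frac{0}{\left(-2\right) 5}\right)^{2} + \left(-3\right)^{2}}}{6}\right) \left(-1\right) = - 5 \left(\frac{2}{3} - \frac{\sqrt{\left(1 \left(- \frac{1}{5}\right) + \frac{0}{-10}\right)^{2} + 9}}{6}\right) \left(-1\right) = - 5 \left(\frac{2}{3} - \frac{\sqrt{\left(- \frac{1}{5} + 0 \left(- \frac{1}{10}\right)\right)^{2} + 9}}{6}\right) \left(-1\right) = - 5 \left(\frac{2}{3} - \frac{\sqrt{\left(- \frac{1}{5} + 0\right)^{2} + 9}}{6}\right) \left(-1\right) = - 5 \left(\frac{2}{3} - \frac{\sqrt{\left(- \frac{1}{5}\right)^{2} + 9}}{6}\right) \left(-1\right) = - 5 \left(\frac{2}{3} - \frac{\sqrt{\frac{1}{25} + 9}}{6}\right) \left(-1\right) = - 5 \left(\frac{2}{3} - \frac{\sqrt{\frac{226}{25}}}{6}\right) \left(-1\right) = - 5 \left(\frac{2}{3} - \frac{\frac{1}{5} \sqrt{226}}{6}\right) \left(-1\right) = - 5 \left(\frac{2}{3} - \frac{\sqrt{226}}{30}\right) \left(-1\right) = \left(- \frac{10}{3} + \frac{\sqrt{226}}{6}\right) \left(-1\right) = \frac{10}{3} - \frac{\sqrt{226}}{6}$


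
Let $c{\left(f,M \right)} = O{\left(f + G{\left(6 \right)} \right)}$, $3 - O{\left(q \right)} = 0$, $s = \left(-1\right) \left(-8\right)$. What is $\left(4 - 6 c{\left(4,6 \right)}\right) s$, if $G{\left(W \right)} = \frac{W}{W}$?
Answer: $-112$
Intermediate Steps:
$G{\left(W \right)} = 1$
$s = 8$
$O{\left(q \right)} = 3$ ($O{\left(q \right)} = 3 - 0 = 3 + 0 = 3$)
$c{\left(f,M \right)} = 3$
$\left(4 - 6 c{\left(4,6 \right)}\right) s = \left(4 - 18\right) 8 = \left(-14\right) 8 = -112$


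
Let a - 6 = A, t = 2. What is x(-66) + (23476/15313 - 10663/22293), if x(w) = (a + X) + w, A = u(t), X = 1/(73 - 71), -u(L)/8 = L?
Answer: -50827143161/682745418 ≈ -74.445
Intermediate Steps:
u(L) = -8*L
X = ½ (X = 1/2 = ½ ≈ 0.50000)
A = -16 (A = -8*2 = -16)
a = -10 (a = 6 - 16 = -10)
x(w) = -19/2 + w (x(w) = (-10 + ½) + w = -19/2 + w)
x(-66) + (23476/15313 - 10663/22293) = (-19/2 - 66) + (23476/15313 - 10663/22293) = -151/2 + (23476*(1/15313) - 10663*1/22293) = -151/2 + (23476/15313 - 10663/22293) = -151/2 + 360067949/341372709 = -50827143161/682745418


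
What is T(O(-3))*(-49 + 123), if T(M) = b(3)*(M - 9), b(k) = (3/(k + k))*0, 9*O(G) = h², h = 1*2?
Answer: 0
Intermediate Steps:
h = 2
O(G) = 4/9 (O(G) = (⅑)*2² = (⅑)*4 = 4/9)
b(k) = 0 (b(k) = (3/(2*k))*0 = 0)
T(M) = 0 (T(M) = 0*(M - 9) = 0*(-9 + M) = 0)
T(O(-3))*(-49 + 123) = 0*(-49 + 123) = 0*74 = 0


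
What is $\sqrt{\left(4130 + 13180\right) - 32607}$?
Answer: $i \sqrt{15297} \approx 123.68 i$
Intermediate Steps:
$\sqrt{\left(4130 + 13180\right) - 32607} = \sqrt{17310 - 32607} = \sqrt{-15297} = i \sqrt{15297}$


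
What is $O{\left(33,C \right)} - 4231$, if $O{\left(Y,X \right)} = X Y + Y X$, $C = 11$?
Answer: $-3505$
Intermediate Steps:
$O{\left(Y,X \right)} = 2 X Y$ ($O{\left(Y,X \right)} = X Y + X Y = 2 X Y$)
$O{\left(33,C \right)} - 4231 = 2 \cdot 11 \cdot 33 - 4231 = 726 - 4231 = -3505$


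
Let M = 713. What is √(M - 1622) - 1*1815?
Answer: -1815 + 3*I*√101 ≈ -1815.0 + 30.15*I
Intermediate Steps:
√(M - 1622) - 1*1815 = √(713 - 1622) - 1*1815 = √(-909) - 1815 = 3*I*√101 - 1815 = -1815 + 3*I*√101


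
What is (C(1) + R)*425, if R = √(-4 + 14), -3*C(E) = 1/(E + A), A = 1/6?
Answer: -850/7 + 425*√10 ≈ 1222.5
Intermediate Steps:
A = ⅙ ≈ 0.16667
C(E) = -1/(3*(⅙ + E)) (C(E) = -1/(3*(E + ⅙)) = -1/(3*(⅙ + E)))
R = √10 ≈ 3.1623
(C(1) + R)*425 = (-2/(1 + 6*1) + √10)*425 = (-2/(1 + 6) + √10)*425 = (-2/7 + √10)*425 = -850/7 + 425*√10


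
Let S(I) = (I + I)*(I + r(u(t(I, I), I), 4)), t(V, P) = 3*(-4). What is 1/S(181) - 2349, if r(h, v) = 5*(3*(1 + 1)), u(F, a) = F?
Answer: -179421317/76382 ≈ -2349.0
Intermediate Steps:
t(V, P) = -12
r(h, v) = 30 (r(h, v) = 5*(3*2) = 5*6 = 30)
S(I) = 2*I*(30 + I) (S(I) = (I + I)*(I + 30) = (2*I)*(30 + I) = 2*I*(30 + I))
1/S(181) - 2349 = 1/(2*181*(30 + 181)) - 2349 = 1/(2*181*211) - 2349 = 1/76382 - 2349 = -179421317/76382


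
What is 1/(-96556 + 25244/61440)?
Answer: -15360/1483093849 ≈ -1.0357e-5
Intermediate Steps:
1/(-96556 + 25244/61440) = 1/(-96556 + 25244*(1/61440)) = 1/(-96556 + 6311/15360) = 1/(-1483093849/15360) = -15360/1483093849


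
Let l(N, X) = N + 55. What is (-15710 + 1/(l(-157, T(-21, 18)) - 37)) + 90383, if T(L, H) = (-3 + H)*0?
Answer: 10379546/139 ≈ 74673.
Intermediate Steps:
T(L, H) = 0
l(N, X) = 55 + N
(-15710 + 1/(l(-157, T(-21, 18)) - 37)) + 90383 = (-15710 + 1/((55 - 157) - 37)) + 90383 = (-15710 + 1/(-102 - 37)) + 90383 = (-15710 + 1/(-139)) + 90383 = (-15710 - 1/139) + 90383 = -2183691/139 + 90383 = 10379546/139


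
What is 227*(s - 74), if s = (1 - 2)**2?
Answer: -16571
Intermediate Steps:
s = 1 (s = (-1)**2 = 1)
227*(s - 74) = 227*(1 - 74) = 227*(-73) = -16571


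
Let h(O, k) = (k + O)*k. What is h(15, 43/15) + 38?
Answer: 20074/225 ≈ 89.218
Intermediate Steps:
h(O, k) = k*(O + k) (h(O, k) = (O + k)*k = k*(O + k))
h(15, 43/15) + 38 = (43/15)*(15 + 43/15) + 38 = (43*(1/15))*(15 + 43*(1/15)) + 38 = 43*(15 + 43/15)/15 + 38 = (43/15)*(268/15) + 38 = 11524/225 + 38 = 20074/225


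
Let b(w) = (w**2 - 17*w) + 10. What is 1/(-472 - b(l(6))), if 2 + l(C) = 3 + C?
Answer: -1/412 ≈ -0.0024272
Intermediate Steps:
l(C) = 1 + C (l(C) = -2 + (3 + C) = 1 + C)
b(w) = 10 + w**2 - 17*w
1/(-472 - b(l(6))) = 1/(-472 - (10 + (1 + 6)**2 - 17*(1 + 6))) = 1/(-472 - (10 + 7**2 - 17*7)) = 1/(-472 - (10 + 49 - 119)) = 1/(-472 - 1*(-60)) = 1/(-472 + 60) = 1/(-412) = -1/412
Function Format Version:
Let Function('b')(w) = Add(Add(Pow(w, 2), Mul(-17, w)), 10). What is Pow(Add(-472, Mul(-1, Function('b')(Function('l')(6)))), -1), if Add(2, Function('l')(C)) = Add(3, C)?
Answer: Rational(-1, 412) ≈ -0.0024272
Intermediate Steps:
Function('l')(C) = Add(1, C) (Function('l')(C) = Add(-2, Add(3, C)) = Add(1, C))
Function('b')(w) = Add(10, Pow(w, 2), Mul(-17, w))
Pow(Add(-472, Mul(-1, Function('b')(Function('l')(6)))), -1) = Pow(Add(-472, Mul(-1, Add(10, Pow(Add(1, 6), 2), Mul(-17, Add(1, 6))))), -1) = Pow(Add(-472, Mul(-1, Add(10, Pow(7, 2), Mul(-17, 7)))), -1) = Pow(Add(-472, Mul(-1, Add(10, 49, -119))), -1) = Pow(Add(-472, Mul(-1, -60)), -1) = Pow(Add(-472, 60), -1) = Pow(-412, -1) = Rational(-1, 412)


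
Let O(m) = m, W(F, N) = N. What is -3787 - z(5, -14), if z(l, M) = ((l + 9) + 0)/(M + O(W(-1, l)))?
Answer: -34069/9 ≈ -3785.4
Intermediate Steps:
z(l, M) = (9 + l)/(M + l) (z(l, M) = ((l + 9) + 0)/(M + l) = ((9 + l) + 0)/(M + l) = (9 + l)/(M + l))
-3787 - z(5, -14) = -3787 - (9 + 5)/(-14 + 5) = -3787 - 14/(-9) = -3787 - (-1)*14/9 = -3787 - 1*(-14/9) = -3787 + 14/9 = -34069/9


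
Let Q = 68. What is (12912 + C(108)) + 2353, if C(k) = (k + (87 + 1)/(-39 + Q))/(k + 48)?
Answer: 17265520/1131 ≈ 15266.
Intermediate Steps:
C(k) = (88/29 + k)/(48 + k) (C(k) = (k + (87 + 1)/(-39 + 68))/(k + 48) = (k + 88/29)/(48 + k) = (88/29 + k)/(48 + k))
(12912 + C(108)) + 2353 = (12912 + (88/29 + 108)/(48 + 108)) + 2353 = (12912 + (3220/29)/156) + 2353 = (12912 + (1/156)*(3220/29)) + 2353 = (12912 + 805/1131) + 2353 = 14604277/1131 + 2353 = 17265520/1131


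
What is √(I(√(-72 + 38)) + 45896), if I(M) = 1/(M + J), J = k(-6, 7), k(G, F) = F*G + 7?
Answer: √((1606359 - 45896*I*√34)/(35 - I*√34)) ≈ 214.23 - 0.e-5*I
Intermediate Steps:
k(G, F) = 7 + F*G
J = -35 (J = 7 + 7*(-6) = 7 - 42 = -35)
I(M) = 1/(-35 + M) (I(M) = 1/(M - 35) = 1/(-35 + M))
√(I(√(-72 + 38)) + 45896) = √(1/(-35 + √(-72 + 38)) + 45896) = √(1/(-35 + √(-34)) + 45896) = √(1/(-35 + I*√34) + 45896) = √(45896 + 1/(-35 + I*√34))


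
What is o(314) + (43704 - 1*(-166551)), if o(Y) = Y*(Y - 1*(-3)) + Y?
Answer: 310107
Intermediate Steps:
o(Y) = Y + Y*(3 + Y) (o(Y) = Y*(Y + 3) + Y = Y*(3 + Y) + Y = Y + Y*(3 + Y))
o(314) + (43704 - 1*(-166551)) = 314*(4 + 314) + (43704 - 1*(-166551)) = 314*318 + (43704 + 166551) = 99852 + 210255 = 310107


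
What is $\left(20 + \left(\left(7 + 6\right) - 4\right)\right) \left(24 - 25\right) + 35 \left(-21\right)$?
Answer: $-764$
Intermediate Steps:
$\left(20 + \left(\left(7 + 6\right) - 4\right)\right) \left(24 - 25\right) + 35 \left(-21\right) = \left(20 + \left(13 - 4\right)\right) \left(-1\right) - 735 = \left(20 + 9\right) \left(-1\right) - 735 = 29 \left(-1\right) - 735 = -29 - 735 = -764$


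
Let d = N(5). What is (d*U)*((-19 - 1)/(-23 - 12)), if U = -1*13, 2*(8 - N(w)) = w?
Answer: -286/7 ≈ -40.857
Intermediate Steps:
N(w) = 8 - w/2
d = 11/2 (d = 8 - ½*5 = 8 - 5/2 = 11/2 ≈ 5.5000)
U = -13
(d*U)*((-19 - 1)/(-23 - 12)) = ((11/2)*(-13))*((-19 - 1)/(-23 - 12)) = -(-1430)/(-35) = -(-1430)*(-1)/35 = -143/2*4/7 = -286/7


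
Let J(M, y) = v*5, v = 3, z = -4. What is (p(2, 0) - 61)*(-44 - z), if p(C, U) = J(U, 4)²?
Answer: -6560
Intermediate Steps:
J(M, y) = 15 (J(M, y) = 3*5 = 15)
p(C, U) = 225 (p(C, U) = 15² = 225)
(p(2, 0) - 61)*(-44 - z) = (225 - 61)*(-44 - 1*(-4)) = 164*(-44 + 4) = 164*(-40) = -6560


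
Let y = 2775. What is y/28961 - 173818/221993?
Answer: -4417912523/6429139273 ≈ -0.68717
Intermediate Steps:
y/28961 - 173818/221993 = 2775/28961 - 173818/221993 = -4417912523/6429139273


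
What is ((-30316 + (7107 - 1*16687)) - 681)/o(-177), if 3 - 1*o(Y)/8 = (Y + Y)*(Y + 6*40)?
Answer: -40577/178440 ≈ -0.22740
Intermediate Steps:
o(Y) = 24 - 16*Y*(240 + Y) (o(Y) = 24 - 8*(Y + Y)*(Y + 6*40) = 24 - 8*2*Y*(Y + 240) = 24 - 8*2*Y*(240 + Y) = 24 - 16*Y*(240 + Y))
((-30316 + (7107 - 1*16687)) - 681)/o(-177) = ((-30316 + (7107 - 1*16687)) - 681)/(24 - 3840*(-177) - 16*(-177)²) = ((-30316 + (7107 - 16687)) - 681)/(24 + 679680 - 16*31329) = ((-30316 - 9580) - 681)/(24 + 679680 - 501264) = (-39896 - 681)/178440 = -40577*1/178440 = -40577/178440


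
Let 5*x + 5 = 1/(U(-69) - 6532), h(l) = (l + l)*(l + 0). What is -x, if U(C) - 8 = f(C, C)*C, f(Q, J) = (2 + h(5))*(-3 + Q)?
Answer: 1259059/1259060 ≈ 1.0000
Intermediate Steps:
h(l) = 2*l**2 (h(l) = (2*l)*l = 2*l**2)
f(Q, J) = -156 + 52*Q (f(Q, J) = (2 + 2*5**2)*(-3 + Q) = (2 + 2*25)*(-3 + Q) = (2 + 50)*(-3 + Q) = 52*(-3 + Q) = -156 + 52*Q)
U(C) = 8 + C*(-156 + 52*C) (U(C) = 8 + (-156 + 52*C)*C = 8 + C*(-156 + 52*C))
x = -1259059/1259060 (x = -1 + 1/(5*((8 + 52*(-69)*(-3 - 69)) - 6532)) = -1 + 1/(5*((8 + 52*(-69)*(-72)) - 6532)) = -1 + 1/(5*((8 + 258336) - 6532)) = -1 + 1/(5*(258344 - 6532)) = -1 + (1/5)/251812 = -1 + (1/5)*(1/251812) = -1 + 1/1259060 = -1259059/1259060 ≈ -1.0000)
-x = -1*(-1259059/1259060) = 1259059/1259060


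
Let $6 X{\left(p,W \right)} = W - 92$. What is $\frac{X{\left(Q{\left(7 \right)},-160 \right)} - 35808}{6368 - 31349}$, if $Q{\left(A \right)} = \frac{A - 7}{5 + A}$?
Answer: $\frac{11950}{8327} \approx 1.4351$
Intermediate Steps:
$Q{\left(A \right)} = \frac{-7 + A}{5 + A}$
$X{\left(p,W \right)} = - \frac{46}{3} + \frac{W}{6}$ ($X{\left(p,W \right)} = \frac{W - 92}{6} = \frac{-92 + W}{6} = - \frac{46}{3} + \frac{W}{6}$)
$\frac{X{\left(Q{\left(7 \right)},-160 \right)} - 35808}{6368 - 31349} = \frac{\left(- \frac{46}{3} + \frac{1}{6} \left(-160\right)\right) - 35808}{6368 - 31349} = \frac{\left(- \frac{46}{3} - \frac{80}{3}\right) - 35808}{-24981} = \left(-42 - 35808\right) \left(- \frac{1}{24981}\right) = \left(-35850\right) \left(- \frac{1}{24981}\right) = \frac{11950}{8327}$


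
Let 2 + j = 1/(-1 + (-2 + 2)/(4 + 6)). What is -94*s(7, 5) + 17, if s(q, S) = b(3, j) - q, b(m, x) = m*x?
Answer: 1521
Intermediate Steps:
j = -3 (j = -2 + 1/(-1 + (-2 + 2)/(4 + 6)) = -2 + 1/(-1 + 0/10) = -2 + 1/(-1 + 0*(⅒)) = -2 + 1/(-1 + 0) = -2 + 1/(-1) = -2 - 1 = -3)
s(q, S) = -9 - q (s(q, S) = 3*(-3) - q = -9 - q)
-94*s(7, 5) + 17 = -94*(-9 - 1*7) + 17 = -94*(-9 - 7) + 17 = -94*(-16) + 17 = 1504 + 17 = 1521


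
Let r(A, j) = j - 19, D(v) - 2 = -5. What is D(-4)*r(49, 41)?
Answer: -66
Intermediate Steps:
D(v) = -3 (D(v) = 2 - 5 = -3)
r(A, j) = -19 + j
D(-4)*r(49, 41) = -3*(-19 + 41) = -3*22 = -66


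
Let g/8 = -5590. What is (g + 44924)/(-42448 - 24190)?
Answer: -102/33319 ≈ -0.0030613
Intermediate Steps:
g = -44720 (g = 8*(-5590) = -44720)
(g + 44924)/(-42448 - 24190) = (-44720 + 44924)/(-42448 - 24190) = 204/(-66638) = 204*(-1/66638) = -102/33319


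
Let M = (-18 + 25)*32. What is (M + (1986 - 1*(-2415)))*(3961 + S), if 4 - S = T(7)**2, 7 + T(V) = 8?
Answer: 18333500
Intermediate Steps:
T(V) = 1 (T(V) = -7 + 8 = 1)
M = 224 (M = 7*32 = 224)
S = 3 (S = 4 - 1*1**2 = 4 - 1*1 = 4 - 1 = 3)
(M + (1986 - 1*(-2415)))*(3961 + S) = (224 + (1986 - 1*(-2415)))*(3961 + 3) = (224 + (1986 + 2415))*3964 = (224 + 4401)*3964 = 4625*3964 = 18333500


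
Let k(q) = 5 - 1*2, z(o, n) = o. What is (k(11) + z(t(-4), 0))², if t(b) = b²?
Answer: 361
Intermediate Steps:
k(q) = 3 (k(q) = 5 - 2 = 3)
(k(11) + z(t(-4), 0))² = (3 + (-4)²)² = (3 + 16)² = 19² = 361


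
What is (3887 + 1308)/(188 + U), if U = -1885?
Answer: -5195/1697 ≈ -3.0613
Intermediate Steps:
(3887 + 1308)/(188 + U) = (3887 + 1308)/(188 - 1885) = 5195/(-1697) = 5195*(-1/1697) = -5195/1697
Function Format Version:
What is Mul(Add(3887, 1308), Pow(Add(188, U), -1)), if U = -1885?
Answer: Rational(-5195, 1697) ≈ -3.0613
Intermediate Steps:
Mul(Add(3887, 1308), Pow(Add(188, U), -1)) = Mul(Add(3887, 1308), Pow(Add(188, -1885), -1)) = Mul(5195, Pow(-1697, -1)) = Mul(5195, Rational(-1, 1697)) = Rational(-5195, 1697)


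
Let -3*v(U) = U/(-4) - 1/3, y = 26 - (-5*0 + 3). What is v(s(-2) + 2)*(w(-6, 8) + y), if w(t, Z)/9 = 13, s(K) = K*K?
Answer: 770/9 ≈ 85.556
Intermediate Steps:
s(K) = K²
w(t, Z) = 117 (w(t, Z) = 9*13 = 117)
y = 23 (y = 26 - (0 + 3) = 26 - 1*3 = 26 - 3 = 23)
v(U) = ⅑ + U/12 (v(U) = -(U/(-4) - 1/3)/3 = -(U*(-¼) - 1*⅓)/3 = -(-U/4 - ⅓)/3 = -(-⅓ - U/4)/3 = ⅑ + U/12)
v(s(-2) + 2)*(w(-6, 8) + y) = (⅑ + ((-2)² + 2)/12)*(117 + 23) = (⅑ + (4 + 2)/12)*140 = (⅑ + (1/12)*6)*140 = (⅑ + ½)*140 = (11/18)*140 = 770/9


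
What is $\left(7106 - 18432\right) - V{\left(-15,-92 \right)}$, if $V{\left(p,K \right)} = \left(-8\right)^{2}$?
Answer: $-11390$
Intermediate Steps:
$V{\left(p,K \right)} = 64$
$\left(7106 - 18432\right) - V{\left(-15,-92 \right)} = \left(7106 - 18432\right) - 64 = -11326 - 64 = -11390$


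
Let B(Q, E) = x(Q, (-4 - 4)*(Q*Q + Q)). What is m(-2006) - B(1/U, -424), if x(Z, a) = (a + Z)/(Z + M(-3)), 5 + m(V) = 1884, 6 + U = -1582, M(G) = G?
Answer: 3554516472/1891705 ≈ 1879.0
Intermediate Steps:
U = -1588 (U = -6 - 1582 = -1588)
m(V) = 1879 (m(V) = -5 + 1884 = 1879)
x(Z, a) = (Z + a)/(-3 + Z) (x(Z, a) = (a + Z)/(Z - 3) = (Z + a)/(-3 + Z))
B(Q, E) = (-8*Q**2 - 7*Q)/(-3 + Q) (B(Q, E) = (Q + (-4 - 4)*(Q*Q + Q))/(-3 + Q) = (Q - 8*(Q**2 + Q))/(-3 + Q) = (Q - 8*(Q + Q**2))/(-3 + Q) = (Q + (-8*Q - 8*Q**2))/(-3 + Q) = (-8*Q**2 - 7*Q)/(-3 + Q))
m(-2006) - B(1/U, -424) = 1879 - (-7 - 8/(-1588))/((-1588)*(-3 + 1/(-1588))) = 1879 - (-1)*(-7 - 8*(-1/1588))/(1588*(-3 - 1/1588)) = 1879 - (-1)*(-7 + 2/397)/(1588*(-4765/1588)) = 1879 - (-1)*(-1588)*(-2777)/(1588*4765*397) = 1879 - 1*(-2777/1891705) = 1879 + 2777/1891705 = 3554516472/1891705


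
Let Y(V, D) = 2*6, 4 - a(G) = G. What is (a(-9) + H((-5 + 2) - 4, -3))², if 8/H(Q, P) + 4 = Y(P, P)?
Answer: 196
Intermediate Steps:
a(G) = 4 - G
Y(V, D) = 12
H(Q, P) = 1 (H(Q, P) = 8/(-4 + 12) = 8/8 = 8*(⅛) = 1)
(a(-9) + H((-5 + 2) - 4, -3))² = ((4 - 1*(-9)) + 1)² = ((4 + 9) + 1)² = (13 + 1)² = 14² = 196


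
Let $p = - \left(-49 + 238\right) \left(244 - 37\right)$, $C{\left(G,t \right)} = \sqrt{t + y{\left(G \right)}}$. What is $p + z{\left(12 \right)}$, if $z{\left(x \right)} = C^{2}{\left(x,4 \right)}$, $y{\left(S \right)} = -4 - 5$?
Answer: $-39128$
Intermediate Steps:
$y{\left(S \right)} = -9$ ($y{\left(S \right)} = -4 - 5 = -9$)
$C{\left(G,t \right)} = \sqrt{-9 + t}$ ($C{\left(G,t \right)} = \sqrt{t - 9} = \sqrt{-9 + t}$)
$z{\left(x \right)} = -5$ ($z{\left(x \right)} = \left(\sqrt{-9 + 4}\right)^{2} = \left(\sqrt{-5}\right)^{2} = \left(i \sqrt{5}\right)^{2} = -5$)
$p = -39123$ ($p = - 189 \cdot 207 = \left(-1\right) 39123 = -39123$)
$p + z{\left(12 \right)} = -39123 - 5 = -39128$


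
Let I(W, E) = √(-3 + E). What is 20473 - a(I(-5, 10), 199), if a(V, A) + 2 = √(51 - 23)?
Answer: 20475 - 2*√7 ≈ 20470.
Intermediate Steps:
a(V, A) = -2 + 2*√7 (a(V, A) = -2 + √(51 - 23) = -2 + √28 = -2 + 2*√7)
20473 - a(I(-5, 10), 199) = 20473 - (-2 + 2*√7) = 20473 + (2 - 2*√7) = 20475 - 2*√7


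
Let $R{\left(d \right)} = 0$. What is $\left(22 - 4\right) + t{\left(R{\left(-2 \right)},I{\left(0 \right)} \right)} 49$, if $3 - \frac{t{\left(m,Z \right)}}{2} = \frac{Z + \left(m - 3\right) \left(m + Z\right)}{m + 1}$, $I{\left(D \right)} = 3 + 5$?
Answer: $1880$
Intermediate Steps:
$I{\left(D \right)} = 8$
$t{\left(m,Z \right)} = 6 - \frac{2 \left(Z + \left(-3 + m\right) \left(Z + m\right)\right)}{1 + m}$ ($t{\left(m,Z \right)} = 6 - 2 \frac{Z + \left(m - 3\right) \left(m + Z\right)}{m + 1} = 6 - 2 \frac{Z + \left(-3 + m\right) \left(Z + m\right)}{1 + m} = 6 - \frac{2 \left(Z + \left(-3 + m\right) \left(Z + m\right)\right)}{1 + m}$)
$\left(22 - 4\right) + t{\left(R{\left(-2 \right)},I{\left(0 \right)} \right)} 49 = \left(22 - 4\right) + \frac{2 \left(3 - 0^{2} + 2 \cdot 8 + 6 \cdot 0 - 8 \cdot 0\right)}{1 + 0} \cdot 49 = 18 + \frac{2 \left(3 - 0 + 16 + 0 + 0\right)}{1} \cdot 49 = 18 + 2 \cdot 1 \left(3 + 0 + 16 + 0 + 0\right) 49 = 18 + 2 \cdot 1 \cdot 19 \cdot 49 = 18 + 38 \cdot 49 = 18 + 1862 = 1880$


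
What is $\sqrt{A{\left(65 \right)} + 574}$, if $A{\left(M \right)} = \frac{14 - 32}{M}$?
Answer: $\frac{2 \sqrt{605995}}{65} \approx 23.953$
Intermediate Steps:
$A{\left(M \right)} = - \frac{18}{M}$
$\sqrt{A{\left(65 \right)} + 574} = \sqrt{- \frac{18}{65} + 574} = \sqrt{\frac{37292}{65}} = \frac{2 \sqrt{605995}}{65}$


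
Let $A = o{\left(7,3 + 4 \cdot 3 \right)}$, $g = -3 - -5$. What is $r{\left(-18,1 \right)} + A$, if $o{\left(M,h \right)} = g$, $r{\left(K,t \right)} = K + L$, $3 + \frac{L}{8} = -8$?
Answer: $-104$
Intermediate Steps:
$L = -88$ ($L = -24 + 8 \left(-8\right) = -24 - 64 = -88$)
$r{\left(K,t \right)} = -88 + K$ ($r{\left(K,t \right)} = K - 88 = -88 + K$)
$g = 2$ ($g = -3 + 5 = 2$)
$o{\left(M,h \right)} = 2$
$A = 2$
$r{\left(-18,1 \right)} + A = \left(-88 - 18\right) + 2 = -106 + 2 = -104$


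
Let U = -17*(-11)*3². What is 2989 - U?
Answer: 1306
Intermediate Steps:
U = 1683 (U = 187*9 = 1683)
2989 - U = 2989 - 1*1683 = 2989 - 1683 = 1306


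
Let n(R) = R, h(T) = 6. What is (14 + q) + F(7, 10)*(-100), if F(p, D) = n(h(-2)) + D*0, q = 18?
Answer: -568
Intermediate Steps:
F(p, D) = 6 (F(p, D) = 6 + D*0 = 6 + 0 = 6)
(14 + q) + F(7, 10)*(-100) = (14 + 18) + 6*(-100) = 32 - 600 = -568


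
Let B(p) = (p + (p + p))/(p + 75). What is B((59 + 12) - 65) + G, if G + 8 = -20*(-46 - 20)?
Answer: 11810/9 ≈ 1312.2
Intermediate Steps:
B(p) = 3*p/(75 + p) (B(p) = (p + 2*p)/(75 + p) = (3*p)/(75 + p) = 3*p/(75 + p))
G = 1312 (G = -8 - 20*(-46 - 20) = -8 - 20*(-66) = -8 + 1320 = 1312)
B((59 + 12) - 65) + G = 3*((59 + 12) - 65)/(75 + ((59 + 12) - 65)) + 1312 = 3*(71 - 65)/(75 + (71 - 65)) + 1312 = 3*6/(75 + 6) + 1312 = 3*6/81 + 1312 = 3*6*(1/81) + 1312 = 2/9 + 1312 = 11810/9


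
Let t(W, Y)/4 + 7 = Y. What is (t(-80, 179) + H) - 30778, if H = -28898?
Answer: -58988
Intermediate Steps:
t(W, Y) = -28 + 4*Y
(t(-80, 179) + H) - 30778 = ((-28 + 4*179) - 28898) - 30778 = ((-28 + 716) - 28898) - 30778 = (688 - 28898) - 30778 = -28210 - 30778 = -58988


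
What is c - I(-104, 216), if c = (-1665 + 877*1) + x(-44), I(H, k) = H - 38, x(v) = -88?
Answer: -734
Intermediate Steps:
I(H, k) = -38 + H
c = -876 (c = (-1665 + 877*1) - 88 = (-1665 + 877) - 88 = -788 - 88 = -876)
c - I(-104, 216) = -876 - (-38 - 104) = -876 - 1*(-142) = -876 + 142 = -734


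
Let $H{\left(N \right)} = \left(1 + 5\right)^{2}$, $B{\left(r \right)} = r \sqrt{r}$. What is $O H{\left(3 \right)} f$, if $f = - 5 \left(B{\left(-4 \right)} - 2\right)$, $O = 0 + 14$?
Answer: $5040 + 20160 i \approx 5040.0 + 20160.0 i$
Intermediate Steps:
$B{\left(r \right)} = r^{\frac{3}{2}}$
$O = 14$
$H{\left(N \right)} = 36$ ($H{\left(N \right)} = 6^{2} = 36$)
$f = 10 + 40 i$ ($f = - 5 \left(\left(-4\right)^{\frac{3}{2}} - 2\right) = - 5 \left(- 8 i - 2\right) = - 5 \left(-2 - 8 i\right) = 10 + 40 i \approx 10.0 + 40.0 i$)
$O H{\left(3 \right)} f = 14 \cdot 36 \left(10 + 40 i\right) = 504 \left(10 + 40 i\right) = 5040 + 20160 i$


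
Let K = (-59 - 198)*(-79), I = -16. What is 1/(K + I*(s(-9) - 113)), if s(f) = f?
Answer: 1/22255 ≈ 4.4934e-5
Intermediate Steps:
K = 20303 (K = -257*(-79) = 20303)
1/(K + I*(s(-9) - 113)) = 1/(20303 - 16*(-9 - 113)) = 1/(20303 - 16*(-122)) = 1/(20303 + 1952) = 1/22255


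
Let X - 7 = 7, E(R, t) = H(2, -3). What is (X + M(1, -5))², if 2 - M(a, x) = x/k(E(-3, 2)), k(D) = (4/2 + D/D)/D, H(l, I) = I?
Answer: 121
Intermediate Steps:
E(R, t) = -3
X = 14 (X = 7 + 7 = 14)
k(D) = 3/D (k(D) = (4*(½) + 1)/D = (2 + 1)/D = 3/D)
M(a, x) = 2 + x (M(a, x) = 2 - x/(3/(-3)) = 2 - x/(3*(-⅓)) = 2 - x/(-1) = 2 - x*(-1) = 2 - (-1)*x = 2 + x)
(X + M(1, -5))² = (14 + (2 - 5))² = (14 - 3)² = 11² = 121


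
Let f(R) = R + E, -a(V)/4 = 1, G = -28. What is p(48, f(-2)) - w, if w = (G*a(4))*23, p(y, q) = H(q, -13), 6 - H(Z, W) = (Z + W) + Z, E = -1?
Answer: -2551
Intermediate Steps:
a(V) = -4 (a(V) = -4*1 = -4)
f(R) = -1 + R (f(R) = R - 1 = -1 + R)
H(Z, W) = 6 - W - 2*Z (H(Z, W) = 6 - ((Z + W) + Z) = 6 - ((W + Z) + Z) = 6 - (W + 2*Z) = 6 + (-W - 2*Z) = 6 - W - 2*Z)
p(y, q) = 19 - 2*q (p(y, q) = 6 - 1*(-13) - 2*q = 6 + 13 - 2*q = 19 - 2*q)
w = 2576 (w = -28*(-4)*23 = 112*23 = 2576)
p(48, f(-2)) - w = (19 - 2*(-1 - 2)) - 1*2576 = (19 - 2*(-3)) - 2576 = (19 + 6) - 2576 = 25 - 2576 = -2551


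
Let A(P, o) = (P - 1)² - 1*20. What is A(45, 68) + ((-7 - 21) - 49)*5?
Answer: 1531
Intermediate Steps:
A(P, o) = -20 + (-1 + P)² (A(P, o) = (-1 + P)² - 20 = -20 + (-1 + P)²)
A(45, 68) + ((-7 - 21) - 49)*5 = (-20 + (-1 + 45)²) + ((-7 - 21) - 49)*5 = (-20 + 44²) + (-28 - 49)*5 = (-20 + 1936) - 77*5 = 1916 - 385 = 1531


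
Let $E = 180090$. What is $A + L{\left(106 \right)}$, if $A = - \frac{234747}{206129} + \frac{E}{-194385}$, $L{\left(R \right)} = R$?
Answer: $\frac{277633054219}{2671225711} \approx 103.93$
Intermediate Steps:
$A = - \frac{5516871147}{2671225711}$ ($A = - \frac{234747}{206129} + \frac{180090}{-194385} = \left(-234747\right) \frac{1}{206129} + 180090 \left(- \frac{1}{194385}\right) = - \frac{234747}{206129} - \frac{12006}{12959} = - \frac{5516871147}{2671225711} \approx -2.0653$)
$A + L{\left(106 \right)} = - \frac{5516871147}{2671225711} + 106 = \frac{277633054219}{2671225711}$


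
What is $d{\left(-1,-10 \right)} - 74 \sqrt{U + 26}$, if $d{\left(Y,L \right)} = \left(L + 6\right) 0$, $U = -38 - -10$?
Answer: $- 74 i \sqrt{2} \approx - 104.65 i$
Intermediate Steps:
$U = -28$ ($U = -38 + 10 = -28$)
$d{\left(Y,L \right)} = 0$ ($d{\left(Y,L \right)} = \left(6 + L\right) 0 = 0$)
$d{\left(-1,-10 \right)} - 74 \sqrt{U + 26} = 0 - 74 \sqrt{-28 + 26} = 0 - 74 \sqrt{-2} = 0 - 74 i \sqrt{2} = - 74 i \sqrt{2}$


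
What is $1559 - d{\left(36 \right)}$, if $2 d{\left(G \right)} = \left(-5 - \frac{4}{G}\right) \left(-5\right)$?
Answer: $\frac{13916}{9} \approx 1546.2$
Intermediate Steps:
$d{\left(G \right)} = \frac{25}{2} + \frac{10}{G}$ ($d{\left(G \right)} = \frac{\left(-5 - \frac{4}{G}\right) \left(-5\right)}{2} = \frac{25 + \frac{20}{G}}{2} = \frac{25}{2} + \frac{10}{G}$)
$1559 - d{\left(36 \right)} = 1559 - \left(\frac{25}{2} + \frac{10}{36}\right) = 1559 - \left(\frac{25}{2} + 10 \cdot \frac{1}{36}\right) = 1559 - \left(\frac{25}{2} + \frac{5}{18}\right) = 1559 - \frac{115}{9} = \frac{13916}{9}$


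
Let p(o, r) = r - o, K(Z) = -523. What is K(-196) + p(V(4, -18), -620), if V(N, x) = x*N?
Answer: -1071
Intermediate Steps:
V(N, x) = N*x
K(-196) + p(V(4, -18), -620) = -523 + (-620 - 4*(-18)) = -523 + (-620 - 1*(-72)) = -523 + (-620 + 72) = -523 - 548 = -1071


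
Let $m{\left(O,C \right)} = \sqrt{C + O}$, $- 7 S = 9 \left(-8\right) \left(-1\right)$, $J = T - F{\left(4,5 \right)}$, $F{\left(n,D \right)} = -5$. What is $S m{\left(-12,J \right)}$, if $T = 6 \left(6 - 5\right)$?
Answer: $- \frac{72 i}{7} \approx - 10.286 i$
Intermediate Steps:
$T = 6$ ($T = 6 \cdot 1 = 6$)
$J = 11$ ($J = 6 - -5 = 6 + 5 = 11$)
$S = - \frac{72}{7}$ ($S = - \frac{9 \left(-8\right) \left(-1\right)}{7} = - \frac{\left(-72\right) \left(-1\right)}{7} = \left(- \frac{1}{7}\right) 72 = - \frac{72}{7} \approx -10.286$)
$S m{\left(-12,J \right)} = - \frac{72 \sqrt{11 - 12}}{7} = - \frac{72 \sqrt{-1}}{7} = - \frac{72 i}{7}$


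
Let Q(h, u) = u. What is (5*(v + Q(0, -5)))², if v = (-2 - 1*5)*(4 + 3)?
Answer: 72900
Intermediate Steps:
v = -49 (v = (-2 - 5)*7 = -7*7 = -49)
(5*(v + Q(0, -5)))² = (5*(-49 - 5))² = (5*(-54))² = (-270)² = 72900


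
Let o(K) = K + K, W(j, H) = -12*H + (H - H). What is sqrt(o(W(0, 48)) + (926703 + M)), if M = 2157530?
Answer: sqrt(3083081) ≈ 1755.9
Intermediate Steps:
W(j, H) = -12*H (W(j, H) = -12*H + 0 = -12*H)
o(K) = 2*K
sqrt(o(W(0, 48)) + (926703 + M)) = sqrt(2*(-12*48) + (926703 + 2157530)) = sqrt(2*(-576) + 3084233) = sqrt(-1152 + 3084233) = sqrt(3083081)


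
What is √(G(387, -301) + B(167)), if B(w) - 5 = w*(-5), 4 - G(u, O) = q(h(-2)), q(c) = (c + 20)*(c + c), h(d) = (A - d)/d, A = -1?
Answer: I*√3226/2 ≈ 28.399*I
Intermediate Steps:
h(d) = (-1 - d)/d
q(c) = 2*c*(20 + c) (q(c) = (20 + c)*(2*c) = 2*c*(20 + c))
G(u, O) = 47/2 (G(u, O) = 4 - 2*(-1 - 1*(-2))/(-2)*(20 + (-1 - 1*(-2))/(-2)) = 4 - 2*(-(-1 + 2)/2)*(20 - (-1 + 2)/2) = 4 - 2*(-½*1)*(20 - ½*1) = 4 - 2*(-1)*(20 - ½)/2 = 4 - 2*(-1)*39/(2*2) = 4 - 1*(-39/2) = 4 + 39/2 = 47/2)
B(w) = 5 - 5*w (B(w) = 5 + w*(-5) = 5 - 5*w)
√(G(387, -301) + B(167)) = √(47/2 + (5 - 5*167)) = √(47/2 + (5 - 835)) = √(47/2 - 830) = √(-1613/2) = I*√3226/2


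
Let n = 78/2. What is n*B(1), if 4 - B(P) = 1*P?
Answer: 117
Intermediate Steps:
n = 39 (n = 78*(½) = 39)
B(P) = 4 - P
n*B(1) = 39*(4 - 1*1) = 39*(4 - 1) = 39*3 = 117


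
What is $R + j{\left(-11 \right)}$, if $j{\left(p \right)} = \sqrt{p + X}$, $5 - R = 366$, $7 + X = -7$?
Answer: $-361 + 5 i \approx -361.0 + 5.0 i$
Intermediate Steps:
$X = -14$ ($X = -7 - 7 = -14$)
$R = -361$ ($R = 5 - 366 = -361$)
$j{\left(p \right)} = \sqrt{-14 + p}$ ($j{\left(p \right)} = \sqrt{p - 14} = \sqrt{-14 + p}$)
$R + j{\left(-11 \right)} = -361 + \sqrt{-14 - 11} = -361 + \sqrt{-25} = -361 + 5 i$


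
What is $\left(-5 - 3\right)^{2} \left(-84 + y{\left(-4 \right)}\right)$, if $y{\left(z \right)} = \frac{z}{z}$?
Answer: $-5312$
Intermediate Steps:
$y{\left(z \right)} = 1$
$\left(-5 - 3\right)^{2} \left(-84 + y{\left(-4 \right)}\right) = \left(-5 - 3\right)^{2} \left(-84 + 1\right) = \left(-8\right)^{2} \left(-83\right) = 64 \left(-83\right) = -5312$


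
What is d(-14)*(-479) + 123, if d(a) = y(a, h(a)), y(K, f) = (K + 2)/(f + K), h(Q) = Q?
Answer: -576/7 ≈ -82.286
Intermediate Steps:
y(K, f) = (2 + K)/(K + f)
d(a) = (2 + a)/(2*a) (d(a) = (2 + a)/(a + a) = (2 + a)/((2*a)) = (1/(2*a))*(2 + a) = (2 + a)/(2*a))
d(-14)*(-479) + 123 = ((1/2)*(2 - 14)/(-14))*(-479) + 123 = ((1/2)*(-1/14)*(-12))*(-479) + 123 = (3/7)*(-479) + 123 = -1437/7 + 123 = -576/7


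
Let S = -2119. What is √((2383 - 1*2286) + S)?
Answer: I*√2022 ≈ 44.967*I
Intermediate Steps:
√((2383 - 1*2286) + S) = √((2383 - 1*2286) - 2119) = √((2383 - 2286) - 2119) = √(97 - 2119) = √(-2022) = I*√2022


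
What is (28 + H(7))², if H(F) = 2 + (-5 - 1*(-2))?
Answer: 729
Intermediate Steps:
H(F) = -1 (H(F) = 2 + (-5 + 2) = 2 - 3 = -1)
(28 + H(7))² = (28 - 1)² = 27² = 729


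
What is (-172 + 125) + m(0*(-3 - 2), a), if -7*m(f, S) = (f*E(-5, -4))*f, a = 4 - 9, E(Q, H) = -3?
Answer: -47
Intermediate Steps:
a = -5
m(f, S) = 3*f²/7 (m(f, S) = -f*(-3)*f/7 = -(-3*f)*f/7 = -(-3)*f²/7 = 3*f²/7)
(-172 + 125) + m(0*(-3 - 2), a) = (-172 + 125) + 3*(0*(-3 - 2))²/7 = -47 + 3*(0*(-5))²/7 = -47 + (3/7)*0² = -47 + (3/7)*0 = -47 + 0 = -47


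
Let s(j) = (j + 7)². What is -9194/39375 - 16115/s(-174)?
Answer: -890939591/1098129375 ≈ -0.81133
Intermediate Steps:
s(j) = (7 + j)²
-9194/39375 - 16115/s(-174) = -9194/39375 - 16115/(7 - 174)² = -9194*1/39375 - 16115/((-167)²) = -9194/39375 - 16115/27889 = -890939591/1098129375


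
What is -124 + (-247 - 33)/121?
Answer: -15284/121 ≈ -126.31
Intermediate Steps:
-124 + (-247 - 33)/121 = -124 - 280*1/121 = -124 - 280/121 = -15284/121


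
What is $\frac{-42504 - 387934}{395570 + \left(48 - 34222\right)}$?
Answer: $- \frac{215219}{180698} \approx -1.191$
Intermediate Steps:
$\frac{-42504 - 387934}{395570 + \left(48 - 34222\right)} = - \frac{430438}{395570 + \left(48 - 34222\right)} = - \frac{430438}{395570 - 34174} = - \frac{430438}{361396} = \left(-430438\right) \frac{1}{361396} = - \frac{215219}{180698}$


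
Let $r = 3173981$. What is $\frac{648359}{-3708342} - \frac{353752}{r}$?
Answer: $- \frac{3369712546363}{11770207049502} \approx -0.28629$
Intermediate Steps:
$\frac{648359}{-3708342} - \frac{353752}{r} = \frac{648359}{-3708342} - \frac{353752}{3173981} = 648359 \left(- \frac{1}{3708342}\right) - \frac{353752}{3173981} = - \frac{648359}{3708342} - \frac{353752}{3173981} = - \frac{3369712546363}{11770207049502}$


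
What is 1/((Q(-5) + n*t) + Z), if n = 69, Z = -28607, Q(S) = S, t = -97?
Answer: -1/35305 ≈ -2.8325e-5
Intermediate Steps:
1/((Q(-5) + n*t) + Z) = 1/((-5 + 69*(-97)) - 28607) = 1/((-5 - 6693) - 28607) = 1/(-6698 - 28607) = 1/(-35305) = -1/35305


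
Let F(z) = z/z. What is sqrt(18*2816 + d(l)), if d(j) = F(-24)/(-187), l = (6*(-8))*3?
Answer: sqrt(1772508485)/187 ≈ 225.14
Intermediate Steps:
l = -144 (l = -48*3 = -144)
F(z) = 1
d(j) = -1/187 (d(j) = 1/(-187) = 1*(-1/187) = -1/187)
sqrt(18*2816 + d(l)) = sqrt(18*2816 - 1/187) = sqrt(50688 - 1/187) = sqrt(9478655/187) = sqrt(1772508485)/187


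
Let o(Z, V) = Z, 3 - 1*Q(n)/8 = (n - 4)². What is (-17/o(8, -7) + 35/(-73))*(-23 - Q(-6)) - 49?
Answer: -1173929/584 ≈ -2010.2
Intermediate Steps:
Q(n) = 24 - 8*(-4 + n)² (Q(n) = 24 - 8*(n - 4)² = 24 - 8*(-4 + n)²)
(-17/o(8, -7) + 35/(-73))*(-23 - Q(-6)) - 49 = (-17/8 + 35/(-73))*(-23 - (24 - 8*(-4 - 6)²)) - 49 = (-17*⅛ + 35*(-1/73))*(-23 - (24 - 8*(-10)²)) - 49 = (-17/8 - 35/73)*(-23 - (24 - 8*100)) - 49 = -1521*(-23 - (24 - 800))/584 - 49 = -1521*(-23 - 1*(-776))/584 - 49 = -1521*(-23 + 776)/584 - 49 = -1521/584*753 - 49 = -1145313/584 - 49 = -1173929/584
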